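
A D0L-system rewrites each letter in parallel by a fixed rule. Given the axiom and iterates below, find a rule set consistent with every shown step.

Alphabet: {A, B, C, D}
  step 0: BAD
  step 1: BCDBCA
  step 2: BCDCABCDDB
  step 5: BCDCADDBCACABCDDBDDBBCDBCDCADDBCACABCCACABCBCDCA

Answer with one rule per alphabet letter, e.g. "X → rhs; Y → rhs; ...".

  step 1 ⇒ step 2: BCDBCA ⇒ BC·D·CA·BC·D·DB
    A ↦ DB
    B ↦ BC
    C ↦ D
    D ↦ CA

A->DB, B->BC, C->D, D->CA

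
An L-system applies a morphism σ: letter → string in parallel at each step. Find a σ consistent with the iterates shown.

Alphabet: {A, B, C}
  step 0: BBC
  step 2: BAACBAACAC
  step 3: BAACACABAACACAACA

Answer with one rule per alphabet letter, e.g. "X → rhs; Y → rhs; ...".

  step 2 ⇒ step 3: BAACBAACAC ⇒ BA·AC·AC·A·BA·AC·AC·A·AC·A
    A ↦ AC
    B ↦ BA
    C ↦ A

A->AC, B->BA, C->A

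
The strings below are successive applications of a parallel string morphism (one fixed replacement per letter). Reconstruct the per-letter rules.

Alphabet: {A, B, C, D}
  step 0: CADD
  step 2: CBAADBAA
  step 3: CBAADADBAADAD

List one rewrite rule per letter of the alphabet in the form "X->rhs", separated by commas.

  step 2 ⇒ step 3: CBAADBAA ⇒ CB·A·AD·AD·B·A·AD·AD
    A ↦ AD
    B ↦ A
    C ↦ CB
    D ↦ B

A->AD, B->A, C->CB, D->B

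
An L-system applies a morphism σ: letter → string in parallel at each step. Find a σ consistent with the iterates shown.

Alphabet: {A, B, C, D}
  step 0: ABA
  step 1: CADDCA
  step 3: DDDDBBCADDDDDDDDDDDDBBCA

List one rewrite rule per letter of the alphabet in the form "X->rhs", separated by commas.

A->CA, B->DD, C->BB, D->DD

  step 0 ⇒ step 1: ABA ⇒ CA·DD·CA
    A ↦ CA
    B ↦ DD
    C ↦ BB  (constrained at step 1)
    D ↦ DD  (constrained at step 1)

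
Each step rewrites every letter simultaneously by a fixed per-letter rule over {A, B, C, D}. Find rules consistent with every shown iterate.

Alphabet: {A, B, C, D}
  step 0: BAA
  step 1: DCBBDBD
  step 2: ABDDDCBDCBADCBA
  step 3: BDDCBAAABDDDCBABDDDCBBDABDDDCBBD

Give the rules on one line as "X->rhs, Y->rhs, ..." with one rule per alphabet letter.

A->BD, B->DCB, C->BDD, D->A

  step 2 ⇒ step 3: ABDDDCBDCBADCBA ⇒ BD·DCB·A·A·A·BDD·DCB·A·BDD·DCB·BD·A·BDD·DCB·BD
    A ↦ BD
    B ↦ DCB
    C ↦ BDD
    D ↦ A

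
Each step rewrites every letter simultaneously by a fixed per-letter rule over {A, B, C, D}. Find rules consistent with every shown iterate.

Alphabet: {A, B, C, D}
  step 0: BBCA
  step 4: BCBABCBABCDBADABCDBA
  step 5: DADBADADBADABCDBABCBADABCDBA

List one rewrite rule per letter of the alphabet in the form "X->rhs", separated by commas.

A->BA, B->D, C->A, D->BC

  step 4 ⇒ step 5: BCBABCBABCDBADABCDBA ⇒ D·A·D·BA·D·A·D·BA·D·A·BC·D·BA·BC·BA·D·A·BC·D·BA
    A ↦ BA
    B ↦ D
    C ↦ A
    D ↦ BC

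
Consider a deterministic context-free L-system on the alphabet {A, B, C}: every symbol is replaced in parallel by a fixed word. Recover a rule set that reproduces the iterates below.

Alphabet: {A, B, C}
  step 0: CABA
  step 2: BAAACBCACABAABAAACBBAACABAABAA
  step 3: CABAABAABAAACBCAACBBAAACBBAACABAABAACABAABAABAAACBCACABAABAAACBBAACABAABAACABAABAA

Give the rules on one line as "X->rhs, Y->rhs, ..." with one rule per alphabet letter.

A->BAA, B->CA, C->ACB

  step 2 ⇒ step 3: BAAACBCACABAABAAACBBAACABAABAA ⇒ CA·BAA·BAA·BAA·ACB·CA·ACB·BAA·ACB·BAA·CA·BAA·BAA·CA·BAA·BAA·BAA·ACB·CA·CA·BAA·BAA·ACB·BAA·CA·BAA·BAA·CA·BAA·BAA
    A ↦ BAA
    B ↦ CA
    C ↦ ACB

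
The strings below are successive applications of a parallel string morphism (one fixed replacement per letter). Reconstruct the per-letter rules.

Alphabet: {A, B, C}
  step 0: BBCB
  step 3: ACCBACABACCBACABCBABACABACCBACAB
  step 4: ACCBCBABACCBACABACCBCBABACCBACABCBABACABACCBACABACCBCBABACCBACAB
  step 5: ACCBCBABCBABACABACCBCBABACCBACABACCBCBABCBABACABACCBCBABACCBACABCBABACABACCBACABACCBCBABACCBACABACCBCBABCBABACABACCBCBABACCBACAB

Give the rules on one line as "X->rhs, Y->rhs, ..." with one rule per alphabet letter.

A->AC, B->AB, C->CB

  step 4 ⇒ step 5: ACCBCBABACCBACABACCBCBABACCBACABCBABACABACCBACABACCBCBABACCBACAB ⇒ AC·CB·CB·AB·CB·AB·AC·AB·AC·CB·CB·AB·AC·CB·AC·AB·AC·CB·CB·AB·CB·AB·AC·AB·AC·CB·CB·AB·AC·CB·AC·AB·CB·AB·AC·AB·AC·CB·AC·AB·AC·CB·CB·AB·AC·CB·AC·AB·AC·CB·CB·AB·CB·AB·AC·AB·AC·CB·CB·AB·AC·CB·AC·AB
    A ↦ AC
    B ↦ AB
    C ↦ CB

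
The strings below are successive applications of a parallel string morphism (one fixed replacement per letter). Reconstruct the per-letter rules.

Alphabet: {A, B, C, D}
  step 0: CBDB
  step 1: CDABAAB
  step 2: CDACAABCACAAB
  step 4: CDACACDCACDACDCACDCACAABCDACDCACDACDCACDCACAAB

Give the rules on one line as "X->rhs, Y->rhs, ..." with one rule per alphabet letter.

  step 1 ⇒ step 2: CDABAAB ⇒ CD·A·CA·AB·CA·CA·AB
    A ↦ CA
    B ↦ AB
    C ↦ CD
    D ↦ A

A->CA, B->AB, C->CD, D->A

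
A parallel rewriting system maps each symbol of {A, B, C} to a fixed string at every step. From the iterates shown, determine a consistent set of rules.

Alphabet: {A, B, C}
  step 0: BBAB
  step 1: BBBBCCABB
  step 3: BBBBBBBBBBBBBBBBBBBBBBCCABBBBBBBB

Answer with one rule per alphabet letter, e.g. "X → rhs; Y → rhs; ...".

A->CCA, B->BB, C->B

  step 0 ⇒ step 1: BBAB ⇒ BB·BB·CCA·BB
    A ↦ CCA
    B ↦ BB
    C ↦ B  (constrained at step 1)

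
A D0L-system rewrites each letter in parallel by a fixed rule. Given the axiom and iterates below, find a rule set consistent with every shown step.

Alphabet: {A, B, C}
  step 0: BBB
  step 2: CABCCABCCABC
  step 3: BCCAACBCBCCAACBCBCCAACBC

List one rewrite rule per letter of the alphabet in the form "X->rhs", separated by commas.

A->CA, B->AC, C->BC

  step 2 ⇒ step 3: CABCCABCCABC ⇒ BC·CA·AC·BC·BC·CA·AC·BC·BC·CA·AC·BC
    A ↦ CA
    B ↦ AC
    C ↦ BC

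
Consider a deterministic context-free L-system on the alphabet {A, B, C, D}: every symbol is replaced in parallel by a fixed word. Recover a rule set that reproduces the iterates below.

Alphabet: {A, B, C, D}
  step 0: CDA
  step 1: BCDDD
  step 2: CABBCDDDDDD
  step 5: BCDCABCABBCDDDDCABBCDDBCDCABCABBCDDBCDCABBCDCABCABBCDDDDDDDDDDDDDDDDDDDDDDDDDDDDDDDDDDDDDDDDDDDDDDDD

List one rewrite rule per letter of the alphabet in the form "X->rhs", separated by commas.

A->D, B->CAB, C->BC, D->DD

  step 1 ⇒ step 2: BCDDD ⇒ CAB·BC·DD·DD·DD
    B ↦ CAB
    C ↦ BC
    D ↦ DD
  step 0 ⇒ step 1: CDA ⇒ BC·DD·D
    A ↦ D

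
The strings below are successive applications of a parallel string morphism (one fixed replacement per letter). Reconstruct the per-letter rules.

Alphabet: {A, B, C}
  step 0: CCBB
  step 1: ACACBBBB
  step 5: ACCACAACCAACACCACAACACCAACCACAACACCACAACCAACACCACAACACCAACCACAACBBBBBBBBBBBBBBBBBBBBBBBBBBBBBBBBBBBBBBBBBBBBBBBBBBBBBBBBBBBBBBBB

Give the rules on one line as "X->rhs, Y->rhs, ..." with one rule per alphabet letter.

  step 0 ⇒ step 1: CCBB ⇒ AC·AC·BB·BB
    B ↦ BB
    C ↦ AC
    A ↦ CA  (constrained at step 1)

A->CA, B->BB, C->AC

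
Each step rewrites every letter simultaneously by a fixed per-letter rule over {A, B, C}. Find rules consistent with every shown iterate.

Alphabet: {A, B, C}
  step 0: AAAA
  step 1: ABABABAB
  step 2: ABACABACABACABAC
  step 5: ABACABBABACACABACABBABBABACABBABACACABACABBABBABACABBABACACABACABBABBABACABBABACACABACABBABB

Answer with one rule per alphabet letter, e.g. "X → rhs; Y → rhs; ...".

  step 1 ⇒ step 2: ABABABAB ⇒ AB·AC·AB·AC·AB·AC·AB·AC
    A ↦ AB
    B ↦ AC
    C ↦ B  (constrained at step 2)

A->AB, B->AC, C->B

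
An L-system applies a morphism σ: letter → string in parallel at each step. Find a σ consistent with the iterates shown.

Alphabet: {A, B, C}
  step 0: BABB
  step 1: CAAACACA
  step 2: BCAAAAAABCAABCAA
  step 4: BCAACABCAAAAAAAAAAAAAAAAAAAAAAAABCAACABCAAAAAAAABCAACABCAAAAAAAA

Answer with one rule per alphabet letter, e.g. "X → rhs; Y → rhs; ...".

A->AA, B->CA, C->BC

  step 1 ⇒ step 2: CAAACACA ⇒ BC·AA·AA·AA·BC·AA·BC·AA
    A ↦ AA
    C ↦ BC
  step 0 ⇒ step 1: BABB ⇒ CA·AA·CA·CA
    B ↦ CA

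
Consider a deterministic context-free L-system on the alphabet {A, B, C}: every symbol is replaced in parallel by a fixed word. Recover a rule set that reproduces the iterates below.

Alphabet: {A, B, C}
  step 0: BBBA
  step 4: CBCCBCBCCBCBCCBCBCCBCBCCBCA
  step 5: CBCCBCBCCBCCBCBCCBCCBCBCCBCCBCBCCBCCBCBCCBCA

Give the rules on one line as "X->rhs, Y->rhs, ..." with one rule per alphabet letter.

  step 4 ⇒ step 5: CBCCBCBCCBCBCCBCBCCBCBCCBCA ⇒ CB·C·CB·CB·C·CB·C·CB·CB·C·CB·C·CB·CB·C·CB·C·CB·CB·C·CB·C·CB·CB·C·CB·CA
    A ↦ CA
    B ↦ C
    C ↦ CB

A->CA, B->C, C->CB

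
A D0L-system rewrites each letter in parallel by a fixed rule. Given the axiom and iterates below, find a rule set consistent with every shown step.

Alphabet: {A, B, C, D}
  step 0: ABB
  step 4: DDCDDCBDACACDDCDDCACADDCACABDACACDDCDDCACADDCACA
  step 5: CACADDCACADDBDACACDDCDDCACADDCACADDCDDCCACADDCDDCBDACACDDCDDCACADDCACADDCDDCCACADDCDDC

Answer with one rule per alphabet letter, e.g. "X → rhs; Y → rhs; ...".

  step 4 ⇒ step 5: DDCDDCBDACACDDCDDCACADDCACABDACACDDCDDCACADDCACA ⇒ CA·CA·DD·CA·CA·DD·BDA·CA·C·DD·C·DD·CA·CA·DD·CA·CA·DD·C·DD·C·CA·CA·DD·C·DD·C·BDA·CA·C·DD·C·DD·CA·CA·DD·CA·CA·DD·C·DD·C·CA·CA·DD·C·DD·C
    A ↦ C
    B ↦ BDA
    C ↦ DD
    D ↦ CA

A->C, B->BDA, C->DD, D->CA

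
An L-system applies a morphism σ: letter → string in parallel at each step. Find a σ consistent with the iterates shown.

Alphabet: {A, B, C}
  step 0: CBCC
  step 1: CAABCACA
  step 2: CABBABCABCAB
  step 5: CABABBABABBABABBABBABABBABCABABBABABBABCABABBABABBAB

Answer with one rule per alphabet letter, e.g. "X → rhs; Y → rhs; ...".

  step 1 ⇒ step 2: CAABCACA ⇒ CA·B·B·AB·CA·B·CA·B
    A ↦ B
    B ↦ AB
    C ↦ CA

A->B, B->AB, C->CA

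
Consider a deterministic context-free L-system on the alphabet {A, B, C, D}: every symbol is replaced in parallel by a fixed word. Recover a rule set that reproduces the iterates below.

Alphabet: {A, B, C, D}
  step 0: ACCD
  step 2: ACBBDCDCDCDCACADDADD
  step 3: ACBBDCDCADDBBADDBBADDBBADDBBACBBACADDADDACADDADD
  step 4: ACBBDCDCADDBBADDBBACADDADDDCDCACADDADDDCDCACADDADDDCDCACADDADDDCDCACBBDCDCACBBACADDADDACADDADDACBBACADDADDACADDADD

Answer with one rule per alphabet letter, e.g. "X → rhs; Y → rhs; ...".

  step 3 ⇒ step 4: ACBBDCDCADDBBADDBBADDBBADDBBACBBACADDADDACADDADD ⇒ AC·BB·DC·DC·ADD·BB·ADD·BB·AC·ADD·ADD·DC·DC·AC·ADD·ADD·DC·DC·AC·ADD·ADD·DC·DC·AC·ADD·ADD·DC·DC·AC·BB·DC·DC·AC·BB·AC·ADD·ADD·AC·ADD·ADD·AC·BB·AC·ADD·ADD·AC·ADD·ADD
    A ↦ AC
    B ↦ DC
    C ↦ BB
    D ↦ ADD

A->AC, B->DC, C->BB, D->ADD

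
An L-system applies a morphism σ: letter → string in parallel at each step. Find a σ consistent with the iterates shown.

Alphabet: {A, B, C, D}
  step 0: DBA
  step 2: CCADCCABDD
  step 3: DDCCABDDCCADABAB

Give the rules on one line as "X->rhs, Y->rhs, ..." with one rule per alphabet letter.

  step 2 ⇒ step 3: CCADCCABDD ⇒ D·D·CC·AB·D·D·CC·AD·AB·AB
    A ↦ CC
    B ↦ AD
    C ↦ D
    D ↦ AB

A->CC, B->AD, C->D, D->AB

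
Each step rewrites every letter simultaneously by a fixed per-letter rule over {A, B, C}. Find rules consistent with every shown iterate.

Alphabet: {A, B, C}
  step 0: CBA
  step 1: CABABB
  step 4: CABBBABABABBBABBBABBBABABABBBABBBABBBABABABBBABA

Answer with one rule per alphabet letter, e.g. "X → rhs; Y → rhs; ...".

  step 0 ⇒ step 1: CBA ⇒ CA·BA·BB
    A ↦ BB
    B ↦ BA
    C ↦ CA

A->BB, B->BA, C->CA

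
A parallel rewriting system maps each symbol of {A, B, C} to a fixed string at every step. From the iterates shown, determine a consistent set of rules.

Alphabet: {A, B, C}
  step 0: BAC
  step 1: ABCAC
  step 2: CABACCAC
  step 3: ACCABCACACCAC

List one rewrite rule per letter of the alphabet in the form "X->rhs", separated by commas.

  step 2 ⇒ step 3: CABACCAC ⇒ AC·C·AB·C·AC·AC·C·AC
    A ↦ C
    B ↦ AB
    C ↦ AC

A->C, B->AB, C->AC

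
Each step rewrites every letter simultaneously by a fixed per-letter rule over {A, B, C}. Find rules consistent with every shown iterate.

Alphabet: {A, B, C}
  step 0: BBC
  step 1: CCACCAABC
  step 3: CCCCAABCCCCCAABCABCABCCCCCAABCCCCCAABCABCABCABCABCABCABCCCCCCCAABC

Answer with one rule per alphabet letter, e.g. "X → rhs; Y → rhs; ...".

A->CC, B->CCA, C->ABC

  step 0 ⇒ step 1: BBC ⇒ CCA·CCA·ABC
    B ↦ CCA
    C ↦ ABC
    A ↦ CC  (constrained at step 1)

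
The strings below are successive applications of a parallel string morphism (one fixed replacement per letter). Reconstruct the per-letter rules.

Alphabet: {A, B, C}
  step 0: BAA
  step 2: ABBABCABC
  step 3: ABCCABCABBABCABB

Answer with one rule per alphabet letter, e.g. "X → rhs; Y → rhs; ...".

  step 2 ⇒ step 3: ABBABCABC ⇒ AB·C·C·AB·C·ABB·AB·C·ABB
    A ↦ AB
    B ↦ C
    C ↦ ABB

A->AB, B->C, C->ABB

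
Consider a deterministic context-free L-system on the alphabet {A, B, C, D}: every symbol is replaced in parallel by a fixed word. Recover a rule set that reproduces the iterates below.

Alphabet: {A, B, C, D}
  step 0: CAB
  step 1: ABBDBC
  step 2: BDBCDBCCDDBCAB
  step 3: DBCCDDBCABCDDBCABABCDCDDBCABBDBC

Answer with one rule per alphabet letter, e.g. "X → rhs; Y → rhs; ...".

A->B, B->DBC, C->AB, D->CD

  step 2 ⇒ step 3: BDBCDBCCDDBCAB ⇒ DBC·CD·DBC·AB·CD·DBC·AB·AB·CD·CD·DBC·AB·B·DBC
    A ↦ B
    B ↦ DBC
    C ↦ AB
    D ↦ CD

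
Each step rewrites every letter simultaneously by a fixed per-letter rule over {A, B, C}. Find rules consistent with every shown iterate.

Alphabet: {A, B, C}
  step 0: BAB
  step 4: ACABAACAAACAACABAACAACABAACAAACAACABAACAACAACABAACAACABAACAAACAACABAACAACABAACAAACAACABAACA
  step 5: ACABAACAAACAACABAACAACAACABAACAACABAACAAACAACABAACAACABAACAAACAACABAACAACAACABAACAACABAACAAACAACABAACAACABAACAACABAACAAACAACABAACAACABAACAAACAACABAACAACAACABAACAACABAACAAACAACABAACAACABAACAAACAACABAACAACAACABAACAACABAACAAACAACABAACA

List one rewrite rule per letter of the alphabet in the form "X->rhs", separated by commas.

  step 4 ⇒ step 5: ACABAACAAACAACABAACAACABAACAAACAACABAACAACAACABAACAACABAACAAACAACABAACAACABAACAAACAACABAACA ⇒ ACA·BA·ACA·A·ACA·ACA·BA·ACA·ACA·ACA·BA·ACA·ACA·BA·ACA·A·ACA·ACA·BA·ACA·ACA·BA·ACA·A·ACA·ACA·BA·ACA·ACA·ACA·BA·ACA·ACA·BA·ACA·A·ACA·ACA·BA·ACA·ACA·BA·ACA·ACA·BA·ACA·A·ACA·ACA·BA·ACA·ACA·BA·ACA·A·ACA·ACA·BA·ACA·ACA·ACA·BA·ACA·ACA·BA·ACA·A·ACA·ACA·BA·ACA·ACA·BA·ACA·A·ACA·ACA·BA·ACA·ACA·ACA·BA·ACA·ACA·BA·ACA·A·ACA·ACA·BA·ACA
    A ↦ ACA
    B ↦ A
    C ↦ BA

A->ACA, B->A, C->BA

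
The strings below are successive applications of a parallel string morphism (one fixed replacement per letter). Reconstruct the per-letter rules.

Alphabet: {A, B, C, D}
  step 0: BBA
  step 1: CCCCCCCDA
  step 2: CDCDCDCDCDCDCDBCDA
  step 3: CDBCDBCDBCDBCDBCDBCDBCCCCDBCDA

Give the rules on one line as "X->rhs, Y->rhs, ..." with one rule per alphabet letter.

A->CDA, B->CCC, C->CD, D->B

  step 2 ⇒ step 3: CDCDCDCDCDCDCDBCDA ⇒ CD·B·CD·B·CD·B·CD·B·CD·B·CD·B·CD·B·CCC·CD·B·CDA
    A ↦ CDA
    B ↦ CCC
    C ↦ CD
    D ↦ B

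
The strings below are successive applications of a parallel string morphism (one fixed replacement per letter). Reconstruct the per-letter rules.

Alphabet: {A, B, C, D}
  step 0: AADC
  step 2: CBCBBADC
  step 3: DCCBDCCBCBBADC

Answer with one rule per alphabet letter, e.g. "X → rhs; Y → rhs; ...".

A->B, B->CB, C->DC, D->A

  step 2 ⇒ step 3: CBCBBADC ⇒ DC·CB·DC·CB·CB·B·A·DC
    A ↦ B
    B ↦ CB
    C ↦ DC
    D ↦ A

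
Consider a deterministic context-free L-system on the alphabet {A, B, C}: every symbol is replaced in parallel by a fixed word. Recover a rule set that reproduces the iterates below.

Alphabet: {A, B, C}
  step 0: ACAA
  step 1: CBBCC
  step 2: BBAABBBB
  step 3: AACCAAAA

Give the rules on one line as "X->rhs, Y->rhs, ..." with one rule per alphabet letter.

A->C, B->A, C->BB

  step 2 ⇒ step 3: BBAABBBB ⇒ A·A·C·C·A·A·A·A
    A ↦ C
    B ↦ A
  step 0 ⇒ step 1: ACAA ⇒ C·BB·C·C
    C ↦ BB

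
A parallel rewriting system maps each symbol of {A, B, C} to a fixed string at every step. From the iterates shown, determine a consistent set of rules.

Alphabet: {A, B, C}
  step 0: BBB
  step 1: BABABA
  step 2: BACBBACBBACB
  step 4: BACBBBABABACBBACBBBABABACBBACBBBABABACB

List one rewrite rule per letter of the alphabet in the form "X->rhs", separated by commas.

  step 1 ⇒ step 2: BABABA ⇒ BA·CB·BA·CB·BA·CB
    A ↦ CB
    B ↦ BA
    C ↦ B  (constrained at step 2)

A->CB, B->BA, C->B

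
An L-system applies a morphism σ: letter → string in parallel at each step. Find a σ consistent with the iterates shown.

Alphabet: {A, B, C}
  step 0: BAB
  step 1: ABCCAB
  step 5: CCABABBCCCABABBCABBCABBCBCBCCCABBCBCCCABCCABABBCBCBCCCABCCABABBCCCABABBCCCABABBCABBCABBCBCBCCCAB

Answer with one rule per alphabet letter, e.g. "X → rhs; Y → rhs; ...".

  step 0 ⇒ step 1: BAB ⇒ AB·CC·AB
    A ↦ CC
    B ↦ AB
    C ↦ BC  (constrained at step 1)

A->CC, B->AB, C->BC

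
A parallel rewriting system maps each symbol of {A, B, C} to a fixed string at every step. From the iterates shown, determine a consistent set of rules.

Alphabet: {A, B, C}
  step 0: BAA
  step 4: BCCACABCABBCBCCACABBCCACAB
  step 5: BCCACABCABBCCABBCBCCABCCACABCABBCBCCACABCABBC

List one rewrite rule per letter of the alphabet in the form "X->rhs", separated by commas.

  step 4 ⇒ step 5: BCCACABCABBCBCCACABBCCACAB ⇒ BC·CA·CA·B·CA·B·BC·CA·B·BC·BC·CA·BC·CA·CA·B·CA·B·BC·BC·CA·CA·B·CA·B·BC
    A ↦ B
    B ↦ BC
    C ↦ CA

A->B, B->BC, C->CA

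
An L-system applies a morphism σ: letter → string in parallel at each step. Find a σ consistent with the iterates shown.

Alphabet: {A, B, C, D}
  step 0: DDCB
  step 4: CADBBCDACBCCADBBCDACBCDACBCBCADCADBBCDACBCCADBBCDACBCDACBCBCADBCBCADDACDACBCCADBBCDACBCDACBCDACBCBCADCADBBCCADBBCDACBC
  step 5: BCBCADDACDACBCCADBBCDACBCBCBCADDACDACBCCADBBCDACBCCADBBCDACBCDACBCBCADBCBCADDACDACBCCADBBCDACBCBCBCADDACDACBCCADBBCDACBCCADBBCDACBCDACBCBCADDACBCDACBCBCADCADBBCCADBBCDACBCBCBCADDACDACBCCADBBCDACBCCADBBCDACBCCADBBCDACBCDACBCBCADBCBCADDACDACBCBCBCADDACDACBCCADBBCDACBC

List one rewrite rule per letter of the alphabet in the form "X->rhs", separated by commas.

A->B, B->DAC, C->BC, D->CAD

  step 4 ⇒ step 5: CADBBCDACBCCADBBCDACBCDACBCBCADCADBBCDACBCCADBBCDACBCDACBCBCADBCBCADDACDACBCCADBBCDACBCDACBCDACBCBCADCADBBCCADBBCDACBC ⇒ BC·B·CAD·DAC·DAC·BC·CAD·B·BC·DAC·BC·BC·B·CAD·DAC·DAC·BC·CAD·B·BC·DAC·BC·CAD·B·BC·DAC·BC·DAC·BC·B·CAD·BC·B·CAD·DAC·DAC·BC·CAD·B·BC·DAC·BC·BC·B·CAD·DAC·DAC·BC·CAD·B·BC·DAC·BC·CAD·B·BC·DAC·BC·DAC·BC·B·CAD·DAC·BC·DAC·BC·B·CAD·CAD·B·BC·CAD·B·BC·DAC·BC·BC·B·CAD·DAC·DAC·BC·CAD·B·BC·DAC·BC·CAD·B·BC·DAC·BC·CAD·B·BC·DAC·BC·DAC·BC·B·CAD·BC·B·CAD·DAC·DAC·BC·BC·B·CAD·DAC·DAC·BC·CAD·B·BC·DAC·BC
    A ↦ B
    B ↦ DAC
    C ↦ BC
    D ↦ CAD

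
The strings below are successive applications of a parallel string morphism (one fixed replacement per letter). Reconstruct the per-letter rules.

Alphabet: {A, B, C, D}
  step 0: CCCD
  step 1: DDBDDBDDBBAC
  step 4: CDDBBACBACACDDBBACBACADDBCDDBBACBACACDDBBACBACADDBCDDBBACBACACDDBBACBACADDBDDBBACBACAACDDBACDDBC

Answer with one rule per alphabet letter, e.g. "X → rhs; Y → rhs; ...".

A->C, B->A, C->DDB, D->BAC

  step 0 ⇒ step 1: CCCD ⇒ DDB·DDB·DDB·BAC
    C ↦ DDB
    D ↦ BAC
    A ↦ C  (constrained at step 1)
    B ↦ A  (constrained at step 1)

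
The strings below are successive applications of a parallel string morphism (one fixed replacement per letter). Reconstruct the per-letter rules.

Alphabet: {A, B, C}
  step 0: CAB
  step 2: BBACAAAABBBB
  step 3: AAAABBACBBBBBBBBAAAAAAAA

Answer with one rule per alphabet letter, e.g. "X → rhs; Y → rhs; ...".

  step 2 ⇒ step 3: BBACAAAABBBB ⇒ AA·AA·BB·AC·BB·BB·BB·BB·AA·AA·AA·AA
    A ↦ BB
    B ↦ AA
    C ↦ AC

A->BB, B->AA, C->AC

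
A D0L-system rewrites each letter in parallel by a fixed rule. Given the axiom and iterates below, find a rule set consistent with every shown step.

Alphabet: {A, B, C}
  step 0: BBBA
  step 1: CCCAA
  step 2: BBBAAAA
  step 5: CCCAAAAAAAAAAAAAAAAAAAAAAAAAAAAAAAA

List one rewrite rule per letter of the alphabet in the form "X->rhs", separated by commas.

A->AA, B->C, C->B

  step 1 ⇒ step 2: CCCAA ⇒ B·B·B·AA·AA
    A ↦ AA
    C ↦ B
  step 0 ⇒ step 1: BBBA ⇒ C·C·C·AA
    B ↦ C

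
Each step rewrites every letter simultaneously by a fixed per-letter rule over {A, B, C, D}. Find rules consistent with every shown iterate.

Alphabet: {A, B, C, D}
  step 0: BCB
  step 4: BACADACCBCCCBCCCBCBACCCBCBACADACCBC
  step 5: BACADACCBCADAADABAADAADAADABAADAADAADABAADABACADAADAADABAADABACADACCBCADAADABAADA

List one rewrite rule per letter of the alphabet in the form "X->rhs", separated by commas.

  step 4 ⇒ step 5: BACADACCBCCCBCCCBCBACCCBCBACADACCBC ⇒ BA·C·ADA·C·CB·C·ADA·ADA·BA·ADA·ADA·ADA·BA·ADA·ADA·ADA·BA·ADA·BA·C·ADA·ADA·ADA·BA·ADA·BA·C·ADA·C·CB·C·ADA·ADA·BA·ADA
    A ↦ C
    B ↦ BA
    C ↦ ADA
    D ↦ CB

A->C, B->BA, C->ADA, D->CB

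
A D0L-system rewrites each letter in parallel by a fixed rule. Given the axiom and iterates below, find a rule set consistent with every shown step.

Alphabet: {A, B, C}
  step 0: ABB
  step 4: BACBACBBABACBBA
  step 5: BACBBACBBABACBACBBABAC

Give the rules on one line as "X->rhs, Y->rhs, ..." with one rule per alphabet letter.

A->C, B->BA, C->B

  step 4 ⇒ step 5: BACBACBBABACBBA ⇒ BA·C·B·BA·C·B·BA·BA·C·BA·C·B·BA·BA·C
    A ↦ C
    B ↦ BA
    C ↦ B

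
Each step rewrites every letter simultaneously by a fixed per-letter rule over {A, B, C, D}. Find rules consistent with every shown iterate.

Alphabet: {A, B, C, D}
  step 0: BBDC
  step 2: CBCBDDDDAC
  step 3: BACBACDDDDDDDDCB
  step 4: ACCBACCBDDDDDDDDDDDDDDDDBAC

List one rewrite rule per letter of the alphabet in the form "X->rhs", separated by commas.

A->C, B->AC, C->B, D->DD

  step 3 ⇒ step 4: BACBACDDDDDDDDCB ⇒ AC·C·B·AC·C·B·DD·DD·DD·DD·DD·DD·DD·DD·B·AC
    A ↦ C
    B ↦ AC
    C ↦ B
    D ↦ DD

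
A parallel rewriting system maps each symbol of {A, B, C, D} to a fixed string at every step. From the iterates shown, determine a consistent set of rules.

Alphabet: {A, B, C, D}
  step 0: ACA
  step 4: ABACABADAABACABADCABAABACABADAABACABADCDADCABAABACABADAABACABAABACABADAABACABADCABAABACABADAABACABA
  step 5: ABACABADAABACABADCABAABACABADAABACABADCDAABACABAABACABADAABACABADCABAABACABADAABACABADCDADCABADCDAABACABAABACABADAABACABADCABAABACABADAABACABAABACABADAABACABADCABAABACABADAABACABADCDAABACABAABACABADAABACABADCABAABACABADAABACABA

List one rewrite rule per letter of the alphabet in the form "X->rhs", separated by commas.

A->ABA, B->C, C->DA, D->DC

  step 4 ⇒ step 5: ABACABADAABACABADCABAABACABADAABACABADCDADCABAABACABADAABACABAABACABADAABACABADCABAABACABADAABACABA ⇒ ABA·C·ABA·DA·ABA·C·ABA·DC·ABA·ABA·C·ABA·DA·ABA·C·ABA·DC·DA·ABA·C·ABA·ABA·C·ABA·DA·ABA·C·ABA·DC·ABA·ABA·C·ABA·DA·ABA·C·ABA·DC·DA·DC·ABA·DC·DA·ABA·C·ABA·ABA·C·ABA·DA·ABA·C·ABA·DC·ABA·ABA·C·ABA·DA·ABA·C·ABA·ABA·C·ABA·DA·ABA·C·ABA·DC·ABA·ABA·C·ABA·DA·ABA·C·ABA·DC·DA·ABA·C·ABA·ABA·C·ABA·DA·ABA·C·ABA·DC·ABA·ABA·C·ABA·DA·ABA·C·ABA
    A ↦ ABA
    B ↦ C
    C ↦ DA
    D ↦ DC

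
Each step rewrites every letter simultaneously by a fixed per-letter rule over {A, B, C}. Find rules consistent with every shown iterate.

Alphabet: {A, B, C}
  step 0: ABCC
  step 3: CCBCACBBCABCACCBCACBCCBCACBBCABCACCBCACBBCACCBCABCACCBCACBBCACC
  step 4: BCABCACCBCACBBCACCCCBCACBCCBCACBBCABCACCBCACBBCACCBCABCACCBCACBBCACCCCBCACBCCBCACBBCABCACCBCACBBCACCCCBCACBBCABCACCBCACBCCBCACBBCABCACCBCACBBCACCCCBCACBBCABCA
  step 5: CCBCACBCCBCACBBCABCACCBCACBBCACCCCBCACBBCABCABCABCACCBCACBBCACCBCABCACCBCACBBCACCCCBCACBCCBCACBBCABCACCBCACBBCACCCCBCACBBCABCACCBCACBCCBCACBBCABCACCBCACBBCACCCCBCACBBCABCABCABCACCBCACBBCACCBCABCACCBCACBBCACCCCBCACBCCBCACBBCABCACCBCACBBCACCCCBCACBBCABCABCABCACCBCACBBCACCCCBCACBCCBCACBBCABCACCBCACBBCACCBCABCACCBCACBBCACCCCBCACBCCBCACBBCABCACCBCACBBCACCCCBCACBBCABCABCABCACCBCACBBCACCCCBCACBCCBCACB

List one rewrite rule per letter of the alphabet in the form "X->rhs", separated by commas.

A->CB, B->CC, C->BCA

  step 4 ⇒ step 5: BCABCACCBCACBBCACCCCBCACBCCBCACBBCABCACCBCACBBCACCBCABCACCBCACBBCACCCCBCACBCCBCACBBCABCACCBCACBBCACCCCBCACBBCABCACCBCACBCCBCACBBCABCACCBCACBBCACCCCBCACBBCABCA ⇒ CC·BCA·CB·CC·BCA·CB·BCA·BCA·CC·BCA·CB·BCA·CC·CC·BCA·CB·BCA·BCA·BCA·BCA·CC·BCA·CB·BCA·CC·BCA·BCA·CC·BCA·CB·BCA·CC·CC·BCA·CB·CC·BCA·CB·BCA·BCA·CC·BCA·CB·BCA·CC·CC·BCA·CB·BCA·BCA·CC·BCA·CB·CC·BCA·CB·BCA·BCA·CC·BCA·CB·BCA·CC·CC·BCA·CB·BCA·BCA·BCA·BCA·CC·BCA·CB·BCA·CC·BCA·BCA·CC·BCA·CB·BCA·CC·CC·BCA·CB·CC·BCA·CB·BCA·BCA·CC·BCA·CB·BCA·CC·CC·BCA·CB·BCA·BCA·BCA·BCA·CC·BCA·CB·BCA·CC·CC·BCA·CB·CC·BCA·CB·BCA·BCA·CC·BCA·CB·BCA·CC·BCA·BCA·CC·BCA·CB·BCA·CC·CC·BCA·CB·CC·BCA·CB·BCA·BCA·CC·BCA·CB·BCA·CC·CC·BCA·CB·BCA·BCA·BCA·BCA·CC·BCA·CB·BCA·CC·CC·BCA·CB·CC·BCA·CB
    A ↦ CB
    B ↦ CC
    C ↦ BCA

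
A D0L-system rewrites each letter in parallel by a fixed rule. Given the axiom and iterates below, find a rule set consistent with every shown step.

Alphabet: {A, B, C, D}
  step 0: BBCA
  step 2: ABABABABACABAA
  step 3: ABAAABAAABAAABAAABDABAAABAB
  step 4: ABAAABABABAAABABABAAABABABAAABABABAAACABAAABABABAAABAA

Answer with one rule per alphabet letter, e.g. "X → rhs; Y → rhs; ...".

A->AB, B->AA, C->D, D->AC

  step 3 ⇒ step 4: ABAAABAAABAAABAAABDABAAABAB ⇒ AB·AA·AB·AB·AB·AA·AB·AB·AB·AA·AB·AB·AB·AA·AB·AB·AB·AA·AC·AB·AA·AB·AB·AB·AA·AB·AA
    A ↦ AB
    B ↦ AA
    D ↦ AC
  step 2 ⇒ step 3: ABABABABACABAA ⇒ AB·AA·AB·AA·AB·AA·AB·AA·AB·D·AB·AA·AB·AB
    C ↦ D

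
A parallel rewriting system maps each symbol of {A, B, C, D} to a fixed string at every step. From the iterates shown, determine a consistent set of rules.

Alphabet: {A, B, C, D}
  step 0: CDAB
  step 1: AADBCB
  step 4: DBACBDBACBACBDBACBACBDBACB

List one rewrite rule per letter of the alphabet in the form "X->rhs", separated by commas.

A->DB, B->CB, C->A, D->A

  step 0 ⇒ step 1: CDAB ⇒ A·A·DB·CB
    A ↦ DB
    B ↦ CB
    C ↦ A
    D ↦ A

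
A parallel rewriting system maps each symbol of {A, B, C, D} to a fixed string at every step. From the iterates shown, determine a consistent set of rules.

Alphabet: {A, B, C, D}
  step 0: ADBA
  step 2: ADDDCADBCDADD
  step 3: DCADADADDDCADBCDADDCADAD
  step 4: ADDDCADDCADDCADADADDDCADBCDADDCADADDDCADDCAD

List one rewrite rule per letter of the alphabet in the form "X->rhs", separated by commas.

A->DC, B->BC, C->D, D->AD

  step 3 ⇒ step 4: DCADADADDDCADBCDADDCADAD ⇒ AD·D·DC·AD·DC·AD·DC·AD·AD·AD·D·DC·AD·BC·D·AD·DC·AD·AD·D·DC·AD·DC·AD
    A ↦ DC
    B ↦ BC
    C ↦ D
    D ↦ AD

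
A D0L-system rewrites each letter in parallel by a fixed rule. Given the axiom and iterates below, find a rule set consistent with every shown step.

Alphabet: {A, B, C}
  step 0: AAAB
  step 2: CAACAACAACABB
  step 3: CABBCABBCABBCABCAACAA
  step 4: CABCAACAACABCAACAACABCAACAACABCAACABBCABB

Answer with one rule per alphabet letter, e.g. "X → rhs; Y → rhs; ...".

  step 3 ⇒ step 4: CABBCABBCABBCABCAACAA ⇒ CA·B·CAA·CAA·CA·B·CAA·CAA·CA·B·CAA·CAA·CA·B·CAA·CA·B·B·CA·B·B
    A ↦ B
    B ↦ CAA
    C ↦ CA

A->B, B->CAA, C->CA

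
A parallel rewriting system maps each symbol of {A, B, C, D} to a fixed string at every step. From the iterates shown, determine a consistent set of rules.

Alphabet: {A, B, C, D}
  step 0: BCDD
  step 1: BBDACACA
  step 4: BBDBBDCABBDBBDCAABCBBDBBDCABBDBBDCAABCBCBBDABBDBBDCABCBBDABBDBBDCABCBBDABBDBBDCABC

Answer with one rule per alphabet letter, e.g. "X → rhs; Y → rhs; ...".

  step 0 ⇒ step 1: BCDD ⇒ BBD·A·CA·CA
    B ↦ BBD
    C ↦ A
    D ↦ CA
    A ↦ BC  (constrained at step 1)

A->BC, B->BBD, C->A, D->CA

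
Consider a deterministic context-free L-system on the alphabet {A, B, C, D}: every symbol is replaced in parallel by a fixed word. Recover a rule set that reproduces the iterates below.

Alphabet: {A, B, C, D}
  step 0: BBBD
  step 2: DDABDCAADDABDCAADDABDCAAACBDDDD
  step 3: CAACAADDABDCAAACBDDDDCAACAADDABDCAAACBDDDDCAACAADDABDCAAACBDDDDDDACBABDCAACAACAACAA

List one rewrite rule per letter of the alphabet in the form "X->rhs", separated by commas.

  step 2 ⇒ step 3: DDABDCAADDABDCAADDABDCAAACBDDDD ⇒ CAA·CAA·DD·ABD·CAA·ACB·DD·DD·CAA·CAA·DD·ABD·CAA·ACB·DD·DD·CAA·CAA·DD·ABD·CAA·ACB·DD·DD·DD·ACB·ABD·CAA·CAA·CAA·CAA
    A ↦ DD
    B ↦ ABD
    C ↦ ACB
    D ↦ CAA

A->DD, B->ABD, C->ACB, D->CAA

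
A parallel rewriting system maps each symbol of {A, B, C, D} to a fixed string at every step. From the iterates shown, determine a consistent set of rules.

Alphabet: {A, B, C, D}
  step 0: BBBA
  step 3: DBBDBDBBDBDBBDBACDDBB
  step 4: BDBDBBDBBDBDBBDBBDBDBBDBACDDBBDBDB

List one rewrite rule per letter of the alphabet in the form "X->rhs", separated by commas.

  step 3 ⇒ step 4: DBBDBDBBDBDBBDBACDDBB ⇒ B·DB·DB·B·DB·B·DB·DB·B·DB·B·DB·DB·B·DB·AC·DD·B·B·DB·DB
    A ↦ AC
    B ↦ DB
    C ↦ DD
    D ↦ B

A->AC, B->DB, C->DD, D->B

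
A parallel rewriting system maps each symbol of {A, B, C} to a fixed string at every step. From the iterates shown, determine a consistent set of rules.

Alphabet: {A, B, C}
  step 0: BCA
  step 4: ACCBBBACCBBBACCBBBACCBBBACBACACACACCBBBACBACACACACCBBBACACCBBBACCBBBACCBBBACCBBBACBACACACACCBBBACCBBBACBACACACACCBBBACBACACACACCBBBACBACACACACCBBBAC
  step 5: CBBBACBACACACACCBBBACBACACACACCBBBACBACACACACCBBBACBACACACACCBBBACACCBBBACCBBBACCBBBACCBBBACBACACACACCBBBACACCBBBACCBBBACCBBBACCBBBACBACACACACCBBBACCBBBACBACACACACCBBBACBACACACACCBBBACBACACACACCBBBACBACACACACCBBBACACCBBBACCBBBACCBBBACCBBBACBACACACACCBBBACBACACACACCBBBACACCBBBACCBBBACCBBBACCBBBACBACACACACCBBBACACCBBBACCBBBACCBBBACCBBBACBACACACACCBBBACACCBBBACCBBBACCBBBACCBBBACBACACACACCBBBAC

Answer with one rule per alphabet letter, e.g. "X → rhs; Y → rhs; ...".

  step 4 ⇒ step 5: ACCBBBACCBBBACCBBBACCBBBACBACACACACCBBBACBACACACACCBBBACACCBBBACCBBBACCBBBACCBBBACBACACACACCBBBACCBBBACBACACACACCBBBACBACACACACCBBBACBACACACACCBBBAC ⇒ CBB·BAC·BAC·AC·AC·AC·CBB·BAC·BAC·AC·AC·AC·CBB·BAC·BAC·AC·AC·AC·CBB·BAC·BAC·AC·AC·AC·CBB·BAC·AC·CBB·BAC·CBB·BAC·CBB·BAC·CBB·BAC·BAC·AC·AC·AC·CBB·BAC·AC·CBB·BAC·CBB·BAC·CBB·BAC·CBB·BAC·BAC·AC·AC·AC·CBB·BAC·CBB·BAC·BAC·AC·AC·AC·CBB·BAC·BAC·AC·AC·AC·CBB·BAC·BAC·AC·AC·AC·CBB·BAC·BAC·AC·AC·AC·CBB·BAC·AC·CBB·BAC·CBB·BAC·CBB·BAC·CBB·BAC·BAC·AC·AC·AC·CBB·BAC·BAC·AC·AC·AC·CBB·BAC·AC·CBB·BAC·CBB·BAC·CBB·BAC·CBB·BAC·BAC·AC·AC·AC·CBB·BAC·AC·CBB·BAC·CBB·BAC·CBB·BAC·CBB·BAC·BAC·AC·AC·AC·CBB·BAC·AC·CBB·BAC·CBB·BAC·CBB·BAC·CBB·BAC·BAC·AC·AC·AC·CBB·BAC
    A ↦ CBB
    B ↦ AC
    C ↦ BAC

A->CBB, B->AC, C->BAC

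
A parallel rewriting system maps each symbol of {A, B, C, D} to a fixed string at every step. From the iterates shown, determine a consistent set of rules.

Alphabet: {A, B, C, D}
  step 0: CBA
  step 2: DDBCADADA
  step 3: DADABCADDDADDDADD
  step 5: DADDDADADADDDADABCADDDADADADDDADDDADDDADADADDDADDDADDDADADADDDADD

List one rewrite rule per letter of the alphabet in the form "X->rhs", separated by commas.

  step 2 ⇒ step 3: DDBCADADA ⇒ DA·DA·BC·A·DD·DA·DD·DA·DD
    A ↦ DD
    B ↦ BC
    C ↦ A
    D ↦ DA

A->DD, B->BC, C->A, D->DA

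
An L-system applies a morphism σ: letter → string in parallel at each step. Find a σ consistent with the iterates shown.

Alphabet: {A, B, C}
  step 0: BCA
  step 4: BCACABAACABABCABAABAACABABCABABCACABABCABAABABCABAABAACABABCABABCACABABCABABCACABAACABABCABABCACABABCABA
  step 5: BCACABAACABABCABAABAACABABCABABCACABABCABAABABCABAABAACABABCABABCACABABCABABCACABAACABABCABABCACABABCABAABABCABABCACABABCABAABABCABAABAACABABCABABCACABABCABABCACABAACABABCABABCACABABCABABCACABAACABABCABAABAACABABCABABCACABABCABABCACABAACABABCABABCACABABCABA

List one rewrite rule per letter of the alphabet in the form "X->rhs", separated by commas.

A->ABA, B->BC, C->AC

  step 4 ⇒ step 5: BCACABAACABABCABAABAACABABCABABCACABABCABAABABCABAABAACABABCABABCACABABCABABCACABAACABABCABABCACABABCABA ⇒ BC·AC·ABA·AC·ABA·BC·ABA·ABA·AC·ABA·BC·ABA·BC·AC·ABA·BC·ABA·ABA·BC·ABA·ABA·AC·ABA·BC·ABA·BC·AC·ABA·BC·ABA·BC·AC·ABA·AC·ABA·BC·ABA·BC·AC·ABA·BC·ABA·ABA·BC·ABA·BC·AC·ABA·BC·ABA·ABA·BC·ABA·ABA·AC·ABA·BC·ABA·BC·AC·ABA·BC·ABA·BC·AC·ABA·AC·ABA·BC·ABA·BC·AC·ABA·BC·ABA·BC·AC·ABA·AC·ABA·BC·ABA·ABA·AC·ABA·BC·ABA·BC·AC·ABA·BC·ABA·BC·AC·ABA·AC·ABA·BC·ABA·BC·AC·ABA·BC·ABA
    A ↦ ABA
    B ↦ BC
    C ↦ AC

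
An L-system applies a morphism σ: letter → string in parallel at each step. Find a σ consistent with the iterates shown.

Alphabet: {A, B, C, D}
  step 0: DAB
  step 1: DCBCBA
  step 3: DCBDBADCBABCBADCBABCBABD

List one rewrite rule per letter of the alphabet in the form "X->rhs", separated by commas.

A->BC, B->BA, C->BD, D->DC

  step 0 ⇒ step 1: DAB ⇒ DC·BC·BA
    A ↦ BC
    B ↦ BA
    D ↦ DC
    C ↦ BD  (constrained at step 1)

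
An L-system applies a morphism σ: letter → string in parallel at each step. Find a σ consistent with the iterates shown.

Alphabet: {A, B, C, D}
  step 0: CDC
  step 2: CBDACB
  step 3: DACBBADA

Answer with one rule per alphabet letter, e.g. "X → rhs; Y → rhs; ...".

A->BA, B->A, C->D, D->CB

  step 2 ⇒ step 3: CBDACB ⇒ D·A·CB·BA·D·A
    A ↦ BA
    B ↦ A
    C ↦ D
    D ↦ CB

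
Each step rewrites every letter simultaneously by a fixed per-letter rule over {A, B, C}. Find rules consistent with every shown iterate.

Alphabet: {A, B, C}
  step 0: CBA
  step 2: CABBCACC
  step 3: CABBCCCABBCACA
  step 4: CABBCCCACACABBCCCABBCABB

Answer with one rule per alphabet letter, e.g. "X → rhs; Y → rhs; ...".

A->BB, B->C, C->CA

  step 3 ⇒ step 4: CABBCCCABBCACA ⇒ CA·BB·C·C·CA·CA·CA·BB·C·C·CA·BB·CA·BB
    A ↦ BB
    B ↦ C
    C ↦ CA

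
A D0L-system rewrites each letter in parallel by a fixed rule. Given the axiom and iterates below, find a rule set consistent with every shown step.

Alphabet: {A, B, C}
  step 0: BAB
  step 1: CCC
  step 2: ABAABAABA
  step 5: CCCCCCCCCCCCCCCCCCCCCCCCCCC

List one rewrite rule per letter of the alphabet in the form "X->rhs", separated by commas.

  step 1 ⇒ step 2: CCC ⇒ ABA·ABA·ABA
    C ↦ ABA
  step 0 ⇒ step 1: BAB ⇒ C·C·C
    A ↦ C
  step 0 ⇒ step 1: BAB ⇒ C·C·C
    B ↦ C

A->C, B->C, C->ABA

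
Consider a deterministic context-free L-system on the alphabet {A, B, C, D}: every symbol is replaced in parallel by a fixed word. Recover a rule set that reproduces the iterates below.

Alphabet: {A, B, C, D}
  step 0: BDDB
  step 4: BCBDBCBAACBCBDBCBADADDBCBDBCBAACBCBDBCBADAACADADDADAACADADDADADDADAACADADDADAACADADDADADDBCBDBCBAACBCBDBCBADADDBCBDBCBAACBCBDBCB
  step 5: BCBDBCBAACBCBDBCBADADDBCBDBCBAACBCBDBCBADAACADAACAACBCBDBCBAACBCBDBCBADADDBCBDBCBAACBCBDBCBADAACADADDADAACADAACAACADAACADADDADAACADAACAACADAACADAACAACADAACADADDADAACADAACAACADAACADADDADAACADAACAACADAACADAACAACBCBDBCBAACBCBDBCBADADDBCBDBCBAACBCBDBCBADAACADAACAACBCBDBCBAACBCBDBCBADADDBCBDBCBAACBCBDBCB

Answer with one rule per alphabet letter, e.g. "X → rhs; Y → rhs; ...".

  step 4 ⇒ step 5: BCBDBCBAACBCBDBCBADADDBCBDBCBAACBCBDBCBADAACADADDADAACADADDADADDADAACADADDADAACADADDADADDBCBDBCBAACBCBDBCBADADDBCBDBCBAACBCBDBCB ⇒ BCB·D·BCB·AAC·BCB·D·BCB·AD·AD·D·BCB·D·BCB·AAC·BCB·D·BCB·AD·AAC·AD·AAC·AAC·BCB·D·BCB·AAC·BCB·D·BCB·AD·AD·D·BCB·D·BCB·AAC·BCB·D·BCB·AD·AAC·AD·AD·D·AD·AAC·AD·AAC·AAC·AD·AAC·AD·AD·D·AD·AAC·AD·AAC·AAC·AD·AAC·AD·AAC·AAC·AD·AAC·AD·AD·D·AD·AAC·AD·AAC·AAC·AD·AAC·AD·AD·D·AD·AAC·AD·AAC·AAC·AD·AAC·AD·AAC·AAC·BCB·D·BCB·AAC·BCB·D·BCB·AD·AD·D·BCB·D·BCB·AAC·BCB·D·BCB·AD·AAC·AD·AAC·AAC·BCB·D·BCB·AAC·BCB·D·BCB·AD·AD·D·BCB·D·BCB·AAC·BCB·D·BCB
    A ↦ AD
    B ↦ BCB
    C ↦ D
    D ↦ AAC

A->AD, B->BCB, C->D, D->AAC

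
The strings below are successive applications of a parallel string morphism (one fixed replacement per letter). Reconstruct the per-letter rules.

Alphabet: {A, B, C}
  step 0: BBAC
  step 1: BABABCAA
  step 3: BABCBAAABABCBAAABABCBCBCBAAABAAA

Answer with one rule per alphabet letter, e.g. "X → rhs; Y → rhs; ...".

A->BC, B->BA, C->AA

  step 0 ⇒ step 1: BBAC ⇒ BA·BA·BC·AA
    A ↦ BC
    B ↦ BA
    C ↦ AA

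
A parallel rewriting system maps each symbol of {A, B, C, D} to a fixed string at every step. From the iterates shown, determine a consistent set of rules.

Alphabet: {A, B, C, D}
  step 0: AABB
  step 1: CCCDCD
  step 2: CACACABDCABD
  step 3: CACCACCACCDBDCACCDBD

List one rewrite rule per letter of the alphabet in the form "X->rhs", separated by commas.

A->C, B->CD, C->CA, D->BD

  step 2 ⇒ step 3: CACACABDCABD ⇒ CA·C·CA·C·CA·C·CD·BD·CA·C·CD·BD
    A ↦ C
    B ↦ CD
    C ↦ CA
    D ↦ BD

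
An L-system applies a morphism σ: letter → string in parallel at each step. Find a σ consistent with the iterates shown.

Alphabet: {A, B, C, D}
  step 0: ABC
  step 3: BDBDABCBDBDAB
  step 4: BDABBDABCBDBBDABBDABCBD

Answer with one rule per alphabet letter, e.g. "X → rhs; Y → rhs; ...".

  step 3 ⇒ step 4: BDBDABCBDBDAB ⇒ BD·AB·BD·AB·C·BD·B·BD·AB·BD·AB·C·BD
    A ↦ C
    B ↦ BD
    C ↦ B
    D ↦ AB

A->C, B->BD, C->B, D->AB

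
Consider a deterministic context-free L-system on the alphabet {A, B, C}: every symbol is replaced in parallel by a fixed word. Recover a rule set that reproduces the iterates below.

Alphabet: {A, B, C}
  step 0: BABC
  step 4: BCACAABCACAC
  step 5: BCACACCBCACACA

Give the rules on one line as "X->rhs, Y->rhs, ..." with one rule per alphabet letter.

A->C, B->BC, C->A

  step 4 ⇒ step 5: BCACAABCACAC ⇒ BC·A·C·A·C·C·BC·A·C·A·C·A
    A ↦ C
    B ↦ BC
    C ↦ A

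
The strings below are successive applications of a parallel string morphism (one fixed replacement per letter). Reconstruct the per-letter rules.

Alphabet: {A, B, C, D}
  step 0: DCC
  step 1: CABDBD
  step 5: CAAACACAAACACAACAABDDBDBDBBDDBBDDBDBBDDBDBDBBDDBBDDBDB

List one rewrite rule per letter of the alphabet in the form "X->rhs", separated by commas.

  step 0 ⇒ step 1: DCC ⇒ CA·BD·BD
    C ↦ BD
    D ↦ CA
    A ↦ DB  (constrained at step 1)
    B ↦ A  (constrained at step 1)

A->DB, B->A, C->BD, D->CA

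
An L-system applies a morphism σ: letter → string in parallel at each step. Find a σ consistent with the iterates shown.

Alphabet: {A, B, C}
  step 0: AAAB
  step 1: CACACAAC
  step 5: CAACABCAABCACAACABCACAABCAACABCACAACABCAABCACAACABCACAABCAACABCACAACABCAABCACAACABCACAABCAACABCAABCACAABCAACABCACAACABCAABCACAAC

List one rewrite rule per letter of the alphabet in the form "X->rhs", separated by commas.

A->CA, B->AC, C->AB

  step 0 ⇒ step 1: AAAB ⇒ CA·CA·CA·AC
    A ↦ CA
    B ↦ AC
    C ↦ AB  (constrained at step 1)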